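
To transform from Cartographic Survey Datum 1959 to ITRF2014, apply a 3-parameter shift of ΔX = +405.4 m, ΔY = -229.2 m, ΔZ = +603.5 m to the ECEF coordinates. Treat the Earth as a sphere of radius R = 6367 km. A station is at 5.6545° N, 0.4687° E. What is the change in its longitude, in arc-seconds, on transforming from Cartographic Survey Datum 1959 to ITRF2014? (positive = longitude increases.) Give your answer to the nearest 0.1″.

Δλ = -7.6″

sin φ = 0.098530, cos φ = 0.995134, sin λ = 0.008180, cos λ = 0.999967.
East component: ΔE = −sin λ·ΔX + cos λ·ΔY = −(0.008180)(405.4) + (0.999967)(-229.2) = -232.51 m.
1° of latitude spans πR/180 = 111125 m; at latitude φ, 1° of longitude spans that × cos φ = 110584.4 m, so Δλ = -232.51 / 110584.4 × 3600 = -7.569″.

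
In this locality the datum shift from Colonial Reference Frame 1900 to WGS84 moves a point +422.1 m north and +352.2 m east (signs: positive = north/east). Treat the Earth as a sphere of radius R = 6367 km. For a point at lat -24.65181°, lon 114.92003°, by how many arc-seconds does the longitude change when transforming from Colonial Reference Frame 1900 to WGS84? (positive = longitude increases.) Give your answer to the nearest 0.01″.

Δλ = 12.55″

At latitude -24.65181°, cos φ = 0.908859.
One radian of longitude at latitude φ spans R cos φ, so Δλ = ΔE / (R cos φ) = 352.2 / (6367000 × 0.908859) = 6.0864e-05 rad = 12.554″.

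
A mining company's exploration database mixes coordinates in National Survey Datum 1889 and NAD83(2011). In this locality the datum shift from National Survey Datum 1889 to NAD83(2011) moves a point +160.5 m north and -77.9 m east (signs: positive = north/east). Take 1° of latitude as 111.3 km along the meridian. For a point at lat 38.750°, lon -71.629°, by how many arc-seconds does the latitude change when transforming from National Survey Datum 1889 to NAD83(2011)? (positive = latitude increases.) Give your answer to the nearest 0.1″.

Δφ = 5.2″

1° of latitude = 111.3 km, so Δφ = 160.5 / 111300 = 0.0014420° = 5.191″.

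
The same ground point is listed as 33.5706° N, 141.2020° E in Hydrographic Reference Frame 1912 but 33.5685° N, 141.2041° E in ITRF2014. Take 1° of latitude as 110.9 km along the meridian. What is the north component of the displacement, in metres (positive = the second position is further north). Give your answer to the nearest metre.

Δφ = 33.5685° − 33.5706° = -0.0021°; Δλ = 141.2041° − 141.2020° = +0.0021°.
ΔN = Δφ × 110900 = -232.9 m; ΔE = Δλ × 110900 × cos(33.5706°) = +0.0021 × 110900 × 0.833205 = 194.0 m.

ΔN = -233 m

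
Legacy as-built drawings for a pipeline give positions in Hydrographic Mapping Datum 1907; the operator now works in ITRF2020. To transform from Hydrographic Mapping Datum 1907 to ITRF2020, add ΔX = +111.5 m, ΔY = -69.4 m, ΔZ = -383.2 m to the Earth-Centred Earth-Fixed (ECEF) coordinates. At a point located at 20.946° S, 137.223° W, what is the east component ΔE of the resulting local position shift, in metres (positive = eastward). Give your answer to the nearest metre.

ΔE = 127 m

At φ = -20.946°, λ = -137.223°: sin φ = -0.357488, cos φ = 0.933918, sin λ = -0.679147, cos λ = -0.734003.
ΔE = −sin λ·ΔX + cos λ·ΔY = −(-0.679147)·(111.5) + (-0.734003)·(-69.4) = 126.66 m.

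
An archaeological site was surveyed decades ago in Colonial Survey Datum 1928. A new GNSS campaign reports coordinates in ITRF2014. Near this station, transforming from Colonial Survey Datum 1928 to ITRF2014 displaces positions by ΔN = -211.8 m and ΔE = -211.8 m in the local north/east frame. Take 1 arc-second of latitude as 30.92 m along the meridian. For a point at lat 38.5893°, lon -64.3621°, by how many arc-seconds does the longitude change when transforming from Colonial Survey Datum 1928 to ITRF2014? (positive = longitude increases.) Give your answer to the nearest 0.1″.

Δλ = -8.8″

At latitude 38.5893°, cos φ = 0.781637.
1″ of longitude at this latitude = 30.92 × cos φ = 24.1682 m, so Δλ = -211.8 / 24.1682 = -8.764″.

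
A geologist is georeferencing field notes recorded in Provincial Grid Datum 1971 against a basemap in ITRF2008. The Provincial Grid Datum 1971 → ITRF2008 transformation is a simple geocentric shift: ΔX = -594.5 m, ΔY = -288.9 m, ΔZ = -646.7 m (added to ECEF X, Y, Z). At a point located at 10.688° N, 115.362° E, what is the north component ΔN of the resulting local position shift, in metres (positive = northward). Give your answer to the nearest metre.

ΔN = -634 m

At φ = 10.688°, λ = 115.362°: sin φ = 0.185461, cos φ = 0.982652, sin λ = 0.903620, cos λ = -0.428336.
ΔN = −sin φ cos λ·ΔX − sin φ sin λ·ΔY + cos φ·ΔZ = −(0.185461)(-0.428336)(-594.5) − (0.185461)(0.903620)(-288.9) + (0.982652)(-646.7) = -634.29 m.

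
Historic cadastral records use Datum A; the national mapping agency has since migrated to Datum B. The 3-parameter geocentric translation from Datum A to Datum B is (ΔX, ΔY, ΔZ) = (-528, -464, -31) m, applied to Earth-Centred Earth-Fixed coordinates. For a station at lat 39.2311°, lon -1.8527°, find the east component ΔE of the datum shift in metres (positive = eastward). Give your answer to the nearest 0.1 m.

At φ = 39.2311°, λ = -1.8527°: sin φ = 0.632450, cos φ = 0.774601, sin λ = -0.032330, cos λ = 0.999477.
ΔE = −sin λ·ΔX + cos λ·ΔY = −(-0.032330)·(-528) + (0.999477)·(-464) = -480.83 m.

ΔE = -480.8 m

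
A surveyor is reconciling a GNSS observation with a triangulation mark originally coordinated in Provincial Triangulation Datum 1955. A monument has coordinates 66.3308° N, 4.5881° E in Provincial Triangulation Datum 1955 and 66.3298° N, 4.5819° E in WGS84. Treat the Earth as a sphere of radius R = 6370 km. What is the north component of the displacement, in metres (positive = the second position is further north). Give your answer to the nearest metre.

Δφ = 66.3298° − 66.3308° = -0.0010°; Δλ = 4.5819° − 4.5881° = -0.0062°.
1° along a meridian = πR/180 = 111177 m.
ΔN = Δφ × 111177 = -111.2 m; ΔE = Δλ × 111177 × cos(66.3308°) = -0.0062 × 111177 × 0.401455 = -276.7 m.

ΔN = -111 m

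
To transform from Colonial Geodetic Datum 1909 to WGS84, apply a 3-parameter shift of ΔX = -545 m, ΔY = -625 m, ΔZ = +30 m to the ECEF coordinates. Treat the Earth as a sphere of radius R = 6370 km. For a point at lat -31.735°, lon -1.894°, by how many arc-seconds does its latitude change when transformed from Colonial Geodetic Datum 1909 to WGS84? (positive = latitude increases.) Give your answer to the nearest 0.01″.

sin φ = -0.525991, cos φ = 0.850490, sin λ = -0.033051, cos λ = 0.999454.
North component: ΔN = −sin φ cos λ·ΔX − sin φ sin λ·ΔY + cos φ·ΔZ = −(-0.525991)(0.999454)(-545) − (-0.525991)(-0.033051)(-625) + (0.850490)(30) = -250.13 m.
1° of latitude spans πR/180 = 111177 m, so Δφ = -250.13 / 111177 × 3600 = -8.099″.

Δφ = -8.10″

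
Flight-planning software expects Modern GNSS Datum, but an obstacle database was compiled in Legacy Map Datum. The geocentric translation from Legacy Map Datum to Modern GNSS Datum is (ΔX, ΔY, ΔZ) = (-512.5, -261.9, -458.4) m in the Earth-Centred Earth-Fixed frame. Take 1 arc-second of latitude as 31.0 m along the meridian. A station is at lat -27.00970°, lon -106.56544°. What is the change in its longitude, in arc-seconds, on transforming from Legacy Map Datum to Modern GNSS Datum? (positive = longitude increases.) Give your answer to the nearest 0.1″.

sin φ = -0.454141, cos φ = 0.890930, sin λ = -0.958495, cos λ = -0.285110.
East component: ΔE = −sin λ·ΔX + cos λ·ΔY = −(-0.958495)(-512.5) + (-0.285110)(-261.9) = -416.56 m.
1° of latitude spans 3600 × 31.00 = 111600 m; at latitude φ, 1° of longitude spans that × cos φ = 99427.7 m, so Δλ = -416.56 / 99427.7 × 3600 = -15.082″.

Δλ = -15.1″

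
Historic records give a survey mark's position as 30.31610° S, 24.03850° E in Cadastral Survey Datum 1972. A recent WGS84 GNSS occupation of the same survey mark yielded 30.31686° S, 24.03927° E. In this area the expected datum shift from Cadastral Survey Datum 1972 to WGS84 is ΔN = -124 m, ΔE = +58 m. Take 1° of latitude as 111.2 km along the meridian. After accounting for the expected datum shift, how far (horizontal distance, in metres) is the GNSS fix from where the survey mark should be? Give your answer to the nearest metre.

43 m

Observed coordinate differences: Δφ = -0.00076°, Δλ = +0.00077°.
Converting to metres (1° lat = 111200 m, cos φ = 0.863254): observed ΔN = -84.5 m, observed ΔE = 73.9 m.
Subtracting the expected shift leaves a residual of -84.5 − (-124) = 39.5 m north and 73.9 − (58) = 15.9 m east.
Residual distance = √(39.5² + 15.9²) = 42.6 m.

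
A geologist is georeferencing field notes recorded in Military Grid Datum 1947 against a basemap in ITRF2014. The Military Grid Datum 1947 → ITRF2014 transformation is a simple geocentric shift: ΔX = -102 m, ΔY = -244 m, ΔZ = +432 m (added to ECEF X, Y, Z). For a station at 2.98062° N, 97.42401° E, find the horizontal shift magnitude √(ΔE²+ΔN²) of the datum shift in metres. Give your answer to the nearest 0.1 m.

At φ = 2.98062°, λ = 97.42401°: sin φ = 0.051998, cos φ = 0.998647, sin λ = 0.991617, cos λ = -0.129211.
ΔE = −sin λ·ΔX + cos λ·ΔY = −(0.991617)·(-102) + (-0.129211)·(-244) = 132.67 m.
ΔN = −sin φ cos λ·ΔX − sin φ sin λ·ΔY + cos φ·ΔZ = −(0.051998)(-0.129211)(-102) − (0.051998)(0.991617)(-244) + (0.998647)(432) = 443.31 m.
Horizontal magnitude = √(ΔE² + ΔN²) = √(132.67² + 443.31²) = 462.74 m.

462.7 m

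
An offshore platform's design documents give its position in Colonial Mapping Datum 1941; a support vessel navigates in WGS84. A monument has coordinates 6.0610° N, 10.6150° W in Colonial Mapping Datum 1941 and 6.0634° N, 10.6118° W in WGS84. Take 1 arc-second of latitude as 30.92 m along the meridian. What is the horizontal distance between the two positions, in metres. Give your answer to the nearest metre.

444 m

Δφ = 6.0634° − 6.0610° = +0.0024°; Δλ = -10.6118° − -10.6150° = +0.0032°.
1° of latitude = 3600 × 30.92 = 111312 m.
ΔN = Δφ × 111312 = 267.1 m; ΔE = Δλ × 111312 × cos(6.0610°) = +0.0032 × 111312 × 0.994410 = 354.2 m.
Distance = √(ΔE² + ΔN²) = √(354.2² + 267.1²) = 443.7 m.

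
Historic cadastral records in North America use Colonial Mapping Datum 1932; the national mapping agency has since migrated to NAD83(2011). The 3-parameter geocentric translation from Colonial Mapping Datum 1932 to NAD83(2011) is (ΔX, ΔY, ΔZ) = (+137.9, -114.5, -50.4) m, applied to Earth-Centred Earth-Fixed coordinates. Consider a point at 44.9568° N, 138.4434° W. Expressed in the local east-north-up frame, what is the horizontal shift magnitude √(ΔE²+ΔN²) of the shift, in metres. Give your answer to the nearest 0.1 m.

177.9 m

The local east axis at (φ, λ) is (−sin λ, cos λ, 0), so ΔE = −sin(-138.4434°)·137.9 + cos(-138.4434°)·(-114.5) = 177.16 m.
The local north axis is (−sin φ cos λ, −sin φ sin λ, cos φ), giving ΔN = 72.912 − 53.668 − 35.665 = -16.42 m.
Horizontal magnitude = √(ΔE² + ΔN²) = √(177.16² + (-16.42)²) = 177.92 m.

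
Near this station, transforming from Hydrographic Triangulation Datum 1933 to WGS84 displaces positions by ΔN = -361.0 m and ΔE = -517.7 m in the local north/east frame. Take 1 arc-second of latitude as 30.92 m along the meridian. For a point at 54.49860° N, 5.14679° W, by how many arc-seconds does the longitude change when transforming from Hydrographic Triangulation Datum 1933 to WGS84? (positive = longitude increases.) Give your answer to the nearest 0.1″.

Δλ = -28.8″

At latitude 54.49860°, cos φ = 0.580723.
1″ of longitude at this latitude = 30.92 × cos φ = 17.9560 m, so Δλ = -517.7 / 17.9560 = -28.832″.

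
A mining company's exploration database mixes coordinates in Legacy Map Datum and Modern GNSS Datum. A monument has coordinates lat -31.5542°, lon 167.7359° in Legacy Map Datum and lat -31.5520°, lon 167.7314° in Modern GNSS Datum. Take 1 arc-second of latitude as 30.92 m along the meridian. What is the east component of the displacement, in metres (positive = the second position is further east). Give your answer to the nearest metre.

ΔE = -427 m

Δφ = -31.5520° − -31.5542° = +0.0022°; Δλ = 167.7314° − 167.7359° = -0.0045°.
1° of latitude = 3600 × 30.92 = 111312 m.
ΔN = Δφ × 111312 = 244.9 m; ΔE = Δλ × 111312 × cos(-31.5542°) = -0.0045 × 111312 × 0.852146 = -426.8 m.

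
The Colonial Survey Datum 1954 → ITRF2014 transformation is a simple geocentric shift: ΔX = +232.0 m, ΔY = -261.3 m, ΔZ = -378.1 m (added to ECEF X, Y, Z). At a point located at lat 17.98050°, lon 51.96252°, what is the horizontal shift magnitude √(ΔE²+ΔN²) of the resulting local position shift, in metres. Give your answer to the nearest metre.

The local east axis at (φ, λ) is (−sin λ, cos λ, 0), so ΔE = −sin(51.96252°)·232.0 + cos(51.96252°)·(-261.3) = -343.73 m.
The local north axis is (−sin φ cos λ, −sin φ sin λ, cos φ), giving ΔN = -44.129 + 63.530 − 359.634 = -340.23 m.
Horizontal magnitude = √(ΔE² + ΔN²) = √((-343.73)² + (-340.23)²) = 483.64 m.

484 m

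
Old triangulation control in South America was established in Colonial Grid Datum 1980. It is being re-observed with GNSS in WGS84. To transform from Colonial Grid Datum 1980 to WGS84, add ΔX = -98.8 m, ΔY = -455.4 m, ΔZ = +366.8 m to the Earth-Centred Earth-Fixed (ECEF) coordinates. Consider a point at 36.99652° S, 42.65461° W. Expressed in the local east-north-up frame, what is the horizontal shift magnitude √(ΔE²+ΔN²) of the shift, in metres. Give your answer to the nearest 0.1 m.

At φ = -36.99652°, λ = -42.65461°: sin φ = -0.601767, cos φ = 0.798672, sin λ = -0.677577, cos λ = 0.735452.
ΔE = −sin λ·ΔX + cos λ·ΔY = −(-0.677577)·(-98.8) + (0.735452)·(-455.4) = -401.87 m.
ΔN = −sin φ cos λ·ΔX − sin φ sin λ·ΔY + cos φ·ΔZ = −(-0.601767)(0.735452)(-98.8) − (-0.601767)(-0.677577)(-455.4) + (0.798672)(366.8) = 434.91 m.
Horizontal magnitude = √(ΔE² + ΔN²) = √((-401.87)² + 434.91²) = 592.16 m.

592.2 m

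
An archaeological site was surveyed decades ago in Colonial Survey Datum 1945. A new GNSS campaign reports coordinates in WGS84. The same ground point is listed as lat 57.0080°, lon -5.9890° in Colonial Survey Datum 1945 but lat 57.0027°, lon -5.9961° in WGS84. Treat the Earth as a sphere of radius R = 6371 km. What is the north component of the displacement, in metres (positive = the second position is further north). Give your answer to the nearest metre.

ΔN = -589 m

Δφ = 57.0027° − 57.0080° = -0.0053°; Δλ = -5.9961° − -5.9890° = -0.0071°.
1° along a meridian = πR/180 = 111195 m.
ΔN = Δφ × 111195 = -589.3 m; ΔE = Δλ × 111195 × cos(57.0080°) = -0.0071 × 111195 × 0.544522 = -429.9 m.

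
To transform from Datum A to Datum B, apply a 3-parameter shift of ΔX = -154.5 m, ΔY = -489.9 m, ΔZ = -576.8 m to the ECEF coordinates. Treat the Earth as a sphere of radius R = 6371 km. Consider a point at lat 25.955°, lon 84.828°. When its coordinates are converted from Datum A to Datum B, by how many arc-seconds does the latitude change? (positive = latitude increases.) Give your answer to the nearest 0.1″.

sin φ = 0.437665, cos φ = 0.899138, sin λ = 0.995929, cos λ = 0.090146.
North component: ΔN = −sin φ cos λ·ΔX − sin φ sin λ·ΔY + cos φ·ΔZ = −(0.437665)(0.090146)(-154.5) − (0.437665)(0.995929)(-489.9) + (0.899138)(-576.8) = -298.99 m.
1° of latitude spans πR/180 = 111195 m, so Δφ = -298.99 / 111195 × 3600 = -9.680″.

Δφ = -9.7″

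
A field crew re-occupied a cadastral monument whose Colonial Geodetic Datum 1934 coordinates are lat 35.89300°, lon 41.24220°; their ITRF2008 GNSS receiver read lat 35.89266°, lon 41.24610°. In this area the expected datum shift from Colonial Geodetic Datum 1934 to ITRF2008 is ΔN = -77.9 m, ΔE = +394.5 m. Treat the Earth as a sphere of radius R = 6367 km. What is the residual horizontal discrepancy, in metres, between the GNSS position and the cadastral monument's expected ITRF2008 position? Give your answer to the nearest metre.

59 m

Observed coordinate differences: Δφ = -0.00034°, Δλ = +0.00390°.
Converting to metres (1° lat = 111125 m, cos φ = 0.810113): observed ΔN = -37.8 m, observed ΔE = 351.1 m.
Subtracting the expected shift leaves a residual of -37.8 − (-77.9) = 40.1 m north and 351.1 − (394.5) = -43.4 m east.
Residual distance = √(40.1² + (-43.4)²) = 59.1 m.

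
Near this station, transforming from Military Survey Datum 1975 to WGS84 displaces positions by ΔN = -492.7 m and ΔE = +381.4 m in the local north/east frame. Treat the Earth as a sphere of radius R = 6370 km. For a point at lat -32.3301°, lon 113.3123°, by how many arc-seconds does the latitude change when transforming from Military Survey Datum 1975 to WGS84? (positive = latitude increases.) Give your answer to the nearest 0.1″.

On a sphere of radius R, 1 rad of latitude = R, so Δφ = ΔN / R = -492.7 / 6370000 = -7.7347e-05 rad = -15.954″.

Δφ = -16.0″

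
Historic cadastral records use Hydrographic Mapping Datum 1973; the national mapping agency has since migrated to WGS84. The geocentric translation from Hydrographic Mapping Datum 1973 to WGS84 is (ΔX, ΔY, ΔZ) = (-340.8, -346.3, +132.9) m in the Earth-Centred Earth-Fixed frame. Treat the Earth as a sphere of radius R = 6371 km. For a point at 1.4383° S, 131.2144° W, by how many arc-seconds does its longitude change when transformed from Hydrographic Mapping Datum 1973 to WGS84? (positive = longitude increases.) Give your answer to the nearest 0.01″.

Δλ = -0.91″

sin φ = -0.025100, cos φ = 0.999685, sin λ = -0.752249, cos λ = -0.658879.
East component: ΔE = −sin λ·ΔX + cos λ·ΔY = −(-0.752249)(-340.8) + (-0.658879)(-346.3) = -28.20 m.
1° of latitude spans πR/180 = 111195 m; at latitude φ, 1° of longitude spans that × cos φ = 111159.9 m, so Δλ = -28.20 / 111159.9 × 3600 = -0.913″.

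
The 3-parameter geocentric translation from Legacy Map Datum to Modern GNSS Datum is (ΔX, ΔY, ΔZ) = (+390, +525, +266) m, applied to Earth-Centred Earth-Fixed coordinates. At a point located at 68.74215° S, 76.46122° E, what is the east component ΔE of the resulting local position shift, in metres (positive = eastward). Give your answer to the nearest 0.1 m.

The local east axis at (φ, λ) is (−sin λ, cos λ, 0), so ΔE = −sin(76.46122°)·390 + cos(76.46122°)·525 = -256.26 m.

ΔE = -256.3 m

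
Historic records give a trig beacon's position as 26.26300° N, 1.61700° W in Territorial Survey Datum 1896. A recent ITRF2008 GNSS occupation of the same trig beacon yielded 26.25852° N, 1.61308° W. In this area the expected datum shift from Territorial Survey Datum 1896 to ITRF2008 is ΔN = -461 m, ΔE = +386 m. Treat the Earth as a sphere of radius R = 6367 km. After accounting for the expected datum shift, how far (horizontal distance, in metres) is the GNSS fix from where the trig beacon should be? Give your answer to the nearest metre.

Observed coordinate differences: Δφ = -0.00448°, Δλ = +0.00392°.
Converting to metres (1° lat = 111125 m, cos φ = 0.896772): observed ΔN = -497.8 m, observed ΔE = 390.6 m.
Subtracting the expected shift leaves a residual of -497.8 − (-461) = -36.8 m north and 390.6 − (386) = 4.6 m east.
Residual distance = √((-36.8)² + 4.6²) = 37.1 m.

37 m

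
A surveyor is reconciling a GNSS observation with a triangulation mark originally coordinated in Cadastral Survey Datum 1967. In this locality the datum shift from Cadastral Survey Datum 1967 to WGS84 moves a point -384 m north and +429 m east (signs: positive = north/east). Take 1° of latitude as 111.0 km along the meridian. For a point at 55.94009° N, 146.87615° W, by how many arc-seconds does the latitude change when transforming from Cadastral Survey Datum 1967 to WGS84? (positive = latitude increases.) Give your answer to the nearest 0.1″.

1° of latitude = 111.0 km, so Δφ = -384.0 / 111000 = -0.0034595° = -12.454″.

Δφ = -12.5″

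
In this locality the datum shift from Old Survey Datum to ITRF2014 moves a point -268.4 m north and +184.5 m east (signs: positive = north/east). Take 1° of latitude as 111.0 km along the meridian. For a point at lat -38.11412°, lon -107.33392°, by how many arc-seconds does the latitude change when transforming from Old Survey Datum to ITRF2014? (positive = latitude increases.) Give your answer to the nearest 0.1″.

Δφ = -8.7″

1° of latitude = 111.0 km, so Δφ = -268.4 / 111000 = -0.0024180° = -8.705″.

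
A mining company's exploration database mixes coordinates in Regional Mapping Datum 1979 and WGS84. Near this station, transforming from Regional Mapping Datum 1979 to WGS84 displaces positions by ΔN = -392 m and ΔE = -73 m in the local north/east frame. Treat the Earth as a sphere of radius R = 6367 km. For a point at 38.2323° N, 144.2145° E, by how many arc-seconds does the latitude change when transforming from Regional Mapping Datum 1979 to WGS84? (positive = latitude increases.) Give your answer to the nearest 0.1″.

Δφ = -12.7″

On a sphere of radius R, 1 rad of latitude = R, so Δφ = ΔN / R = -392.0 / 6367000 = -6.1567e-05 rad = -12.699″.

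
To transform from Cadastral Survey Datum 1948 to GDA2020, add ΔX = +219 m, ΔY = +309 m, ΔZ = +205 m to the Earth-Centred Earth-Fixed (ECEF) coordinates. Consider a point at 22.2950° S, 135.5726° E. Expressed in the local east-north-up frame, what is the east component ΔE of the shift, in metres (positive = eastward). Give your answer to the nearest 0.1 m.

ΔE = -374.0 m

The local east axis at (φ, λ) is (−sin λ, cos λ, 0), so ΔE = −sin(135.5726°)·219 + cos(135.5726°)·309 = -373.97 m.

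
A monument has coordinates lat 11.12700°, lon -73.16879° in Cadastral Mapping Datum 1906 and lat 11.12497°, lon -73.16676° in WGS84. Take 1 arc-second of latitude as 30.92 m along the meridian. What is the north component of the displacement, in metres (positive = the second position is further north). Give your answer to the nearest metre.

ΔN = -226 m

Δφ = 11.12497° − 11.12700° = -0.00203°; Δλ = -73.16676° − -73.16879° = +0.00203°.
1° of latitude = 3600 × 30.92 = 111312 m.
ΔN = Δφ × 111312 = -226.0 m; ΔE = Δλ × 111312 × cos(11.12700°) = +0.00203 × 111312 × 0.981202 = 221.7 m.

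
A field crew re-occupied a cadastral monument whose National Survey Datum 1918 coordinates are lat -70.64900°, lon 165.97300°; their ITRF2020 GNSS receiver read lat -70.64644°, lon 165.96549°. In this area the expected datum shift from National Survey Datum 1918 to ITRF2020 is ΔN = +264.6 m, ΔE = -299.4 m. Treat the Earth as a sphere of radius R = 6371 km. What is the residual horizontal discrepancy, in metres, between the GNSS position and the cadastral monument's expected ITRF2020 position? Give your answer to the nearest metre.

30 m

Observed coordinate differences: Δφ = +0.00256°, Δλ = -0.00751°.
Converting to metres (1° lat = 111195 m, cos φ = 0.331354): observed ΔN = 284.7 m, observed ΔE = -276.7 m.
Subtracting the expected shift leaves a residual of 284.7 − (264.6) = 20.1 m north and -276.7 − (-299.4) = 22.7 m east.
Residual distance = √(20.1² + 22.7²) = 30.3 m.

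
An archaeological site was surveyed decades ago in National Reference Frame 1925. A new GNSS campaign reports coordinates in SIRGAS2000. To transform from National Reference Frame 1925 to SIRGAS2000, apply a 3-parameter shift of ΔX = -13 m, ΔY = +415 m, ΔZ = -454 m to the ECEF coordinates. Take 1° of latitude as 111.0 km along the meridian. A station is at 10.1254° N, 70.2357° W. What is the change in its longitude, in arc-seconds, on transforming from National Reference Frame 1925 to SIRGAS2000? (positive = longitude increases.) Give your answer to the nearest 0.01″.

Δλ = 4.22″

sin φ = 0.175803, cos φ = 0.984425, sin λ = -0.941092, cos λ = 0.338152.
East component: ΔE = −sin λ·ΔX + cos λ·ΔY = −(-0.941092)(-13) + (0.338152)(415) = 128.10 m.
1° of latitude spans 111000 m; at latitude φ, 1° of longitude spans that × cos φ = 109271.2 m, so Δλ = 128.10 / 109271.2 × 3600 = 4.220″.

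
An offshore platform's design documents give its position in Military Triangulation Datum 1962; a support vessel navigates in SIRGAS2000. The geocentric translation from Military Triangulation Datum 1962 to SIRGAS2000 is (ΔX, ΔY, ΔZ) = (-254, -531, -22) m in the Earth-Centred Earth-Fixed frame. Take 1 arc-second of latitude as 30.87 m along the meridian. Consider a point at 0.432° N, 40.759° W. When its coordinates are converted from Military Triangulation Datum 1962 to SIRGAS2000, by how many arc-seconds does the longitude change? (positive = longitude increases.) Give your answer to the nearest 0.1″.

Δλ = -18.4″

sin φ = 0.007540, cos φ = 0.999972, sin λ = -0.652879, cos λ = 0.757462.
East component: ΔE = −sin λ·ΔX + cos λ·ΔY = −(-0.652879)(-254) + (0.757462)(-531) = -568.04 m.
1° of latitude spans 3600 × 30.87 = 111132 m; at latitude φ, 1° of longitude spans that × cos φ = 111128.8 m, so Δλ = -568.04 / 111128.8 × 3600 = -18.402″.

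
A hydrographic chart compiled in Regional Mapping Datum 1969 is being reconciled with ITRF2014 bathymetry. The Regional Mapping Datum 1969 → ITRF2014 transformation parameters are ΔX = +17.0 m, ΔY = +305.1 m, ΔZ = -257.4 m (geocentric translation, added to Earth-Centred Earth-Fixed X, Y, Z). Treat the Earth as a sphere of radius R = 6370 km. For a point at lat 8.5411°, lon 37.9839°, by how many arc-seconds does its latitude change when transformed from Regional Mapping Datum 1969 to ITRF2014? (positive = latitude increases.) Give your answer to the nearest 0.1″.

sin φ = 0.148519, cos φ = 0.988910, sin λ = 0.615440, cos λ = 0.788184.
North component: ΔN = −sin φ cos λ·ΔX − sin φ sin λ·ΔY + cos φ·ΔZ = −(0.148519)(0.788184)(17.0) − (0.148519)(0.615440)(305.1) + (0.988910)(-257.4) = -284.42 m.
1° of latitude spans πR/180 = 111177 m, so Δφ = -284.42 / 111177 × 3600 = -9.210″.

Δφ = -9.2″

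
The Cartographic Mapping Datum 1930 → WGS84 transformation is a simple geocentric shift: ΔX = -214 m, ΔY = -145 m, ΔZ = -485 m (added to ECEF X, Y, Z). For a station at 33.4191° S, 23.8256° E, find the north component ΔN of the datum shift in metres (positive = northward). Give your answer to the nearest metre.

ΔN = -545 m

At φ = -33.4191°, λ = 23.8256°: sin φ = -0.550759, cos φ = 0.834664, sin λ = 0.403954, cos λ = 0.914779.
ΔN = −sin φ cos λ·ΔX − sin φ sin λ·ΔY + cos φ·ΔZ = −(-0.550759)(0.914779)(-214) − (-0.550759)(0.403954)(-145) + (0.834664)(-485) = -544.89 m.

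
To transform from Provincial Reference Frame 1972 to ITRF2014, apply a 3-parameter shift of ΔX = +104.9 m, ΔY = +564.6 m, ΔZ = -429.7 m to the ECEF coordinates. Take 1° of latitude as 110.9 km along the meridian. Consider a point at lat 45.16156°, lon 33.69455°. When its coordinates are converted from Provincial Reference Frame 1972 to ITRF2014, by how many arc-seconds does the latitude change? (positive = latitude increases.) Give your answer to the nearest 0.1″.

sin φ = 0.709098, cos φ = 0.705110, sin λ = 0.554765, cos λ = 0.832007.
North component: ΔN = −sin φ cos λ·ΔX − sin φ sin λ·ΔY + cos φ·ΔZ = −(0.709098)(0.832007)(104.9) − (0.709098)(0.554765)(564.6) + (0.705110)(-429.7) = -586.98 m.
1° of latitude spans 110900 m, so Δφ = -586.98 / 110900 × 3600 = -19.054″.

Δφ = -19.1″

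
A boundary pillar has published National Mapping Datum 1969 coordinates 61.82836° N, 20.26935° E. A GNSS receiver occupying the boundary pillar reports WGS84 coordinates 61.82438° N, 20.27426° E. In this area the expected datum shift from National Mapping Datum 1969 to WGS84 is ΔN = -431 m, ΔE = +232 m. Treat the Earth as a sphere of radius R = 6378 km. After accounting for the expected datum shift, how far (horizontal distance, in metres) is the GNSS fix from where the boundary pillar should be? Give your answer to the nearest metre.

Observed coordinate differences: Δφ = -0.00398°, Δλ = +0.00491°.
Converting to metres (1° lat = 111317 m, cos φ = 0.472114): observed ΔN = -443.0 m, observed ΔE = 258.0 m.
Subtracting the expected shift leaves a residual of -443.0 − (-431) = -12.0 m north and 258.0 − (232) = 26.0 m east.
Residual distance = √((-12.0)² + 26.0²) = 28.7 m.

29 m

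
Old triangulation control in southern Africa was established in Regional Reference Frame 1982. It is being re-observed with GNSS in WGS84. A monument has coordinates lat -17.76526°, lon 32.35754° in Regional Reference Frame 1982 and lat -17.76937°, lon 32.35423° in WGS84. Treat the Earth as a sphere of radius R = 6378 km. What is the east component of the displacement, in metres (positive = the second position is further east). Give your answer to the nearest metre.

Δφ = -17.76937° − -17.76526° = -0.00411°; Δλ = 32.35423° − 32.35754° = -0.00331°.
1° along a meridian = πR/180 = 111317 m.
ΔN = Δφ × 111317 = -457.5 m; ΔE = Δλ × 111317 × cos(-17.76526°) = -0.00331 × 111317 × 0.952315 = -350.9 m.

ΔE = -351 m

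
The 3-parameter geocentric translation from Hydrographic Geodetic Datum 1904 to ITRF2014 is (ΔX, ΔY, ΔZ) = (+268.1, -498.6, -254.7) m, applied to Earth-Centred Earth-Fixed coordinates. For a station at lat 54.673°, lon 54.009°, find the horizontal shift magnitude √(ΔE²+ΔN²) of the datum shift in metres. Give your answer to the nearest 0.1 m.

512.7 m

At φ = 54.673°, λ = 54.009°: sin φ = 0.815865, cos φ = 0.578242, sin λ = 0.809109, cos λ = 0.587658.
ΔE = −sin λ·ΔX + cos λ·ΔY = −(0.809109)·(268.1) + (0.587658)·(-498.6) = -509.93 m.
ΔN = −sin φ cos λ·ΔX − sin φ sin λ·ΔY + cos φ·ΔZ = −(0.815865)(0.587658)(268.1) − (0.815865)(0.809109)(-498.6) + (0.578242)(-254.7) = 53.32 m.
Horizontal magnitude = √(ΔE² + ΔN²) = √((-509.93)² + 53.32²) = 512.71 m.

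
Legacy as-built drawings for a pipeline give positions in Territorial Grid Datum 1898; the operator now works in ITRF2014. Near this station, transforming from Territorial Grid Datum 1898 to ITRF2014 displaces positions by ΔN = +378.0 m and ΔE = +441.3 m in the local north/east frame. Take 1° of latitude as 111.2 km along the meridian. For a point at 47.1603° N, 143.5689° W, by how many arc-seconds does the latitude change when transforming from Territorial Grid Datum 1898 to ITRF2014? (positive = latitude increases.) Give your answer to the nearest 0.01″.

Δφ = 12.24″

1° of latitude = 111.2 km, so Δφ = 378.0 / 111200 = 0.0033993° = 12.237″.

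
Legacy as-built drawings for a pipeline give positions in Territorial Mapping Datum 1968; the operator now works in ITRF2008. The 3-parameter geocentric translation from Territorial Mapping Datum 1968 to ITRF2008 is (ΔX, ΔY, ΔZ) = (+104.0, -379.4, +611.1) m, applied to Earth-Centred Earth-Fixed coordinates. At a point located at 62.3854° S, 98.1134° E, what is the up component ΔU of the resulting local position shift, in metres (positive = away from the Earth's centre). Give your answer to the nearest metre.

At φ = -62.3854°, λ = 98.1134°: sin φ = -0.886085, cos φ = 0.463522, sin λ = 0.989991, cos λ = -0.141133.
ΔU = cos φ cos λ·ΔX + cos φ sin λ·ΔY + sin φ·ΔZ = (0.463522)(-0.141133)(104.0) + (0.463522)(0.989991)(-379.4) + (-0.886085)(611.1) = -722.39 m.

ΔU = -722 m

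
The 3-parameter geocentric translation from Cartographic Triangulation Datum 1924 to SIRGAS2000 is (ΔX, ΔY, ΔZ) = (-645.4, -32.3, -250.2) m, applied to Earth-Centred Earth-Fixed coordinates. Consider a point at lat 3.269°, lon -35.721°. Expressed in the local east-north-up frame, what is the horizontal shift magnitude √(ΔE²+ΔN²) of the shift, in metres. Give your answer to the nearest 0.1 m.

459.6 m

The local east axis at (φ, λ) is (−sin λ, cos λ, 0), so ΔE = −sin(-35.721°)·(-645.4) + cos(-35.721°)·(-32.3) = -403.03 m.
The local north axis is (−sin φ cos λ, −sin φ sin λ, cos φ), giving ΔN = 29.879 − 1.075 − 249.793 = -220.99 m.
Horizontal magnitude = √(ΔE² + ΔN²) = √((-403.03)² + (-220.99)²) = 459.64 m.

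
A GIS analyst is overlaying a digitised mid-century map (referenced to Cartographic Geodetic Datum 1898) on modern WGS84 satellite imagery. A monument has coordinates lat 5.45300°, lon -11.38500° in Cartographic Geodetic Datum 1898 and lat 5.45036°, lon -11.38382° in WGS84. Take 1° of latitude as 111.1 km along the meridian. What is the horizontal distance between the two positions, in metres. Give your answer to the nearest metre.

Δφ = 5.45036° − 5.45300° = -0.00264°; Δλ = -11.38382° − -11.38500° = +0.00118°.
ΔN = Δφ × 111100 = -293.3 m; ΔE = Δλ × 111100 × cos(5.45300°) = +0.00118 × 111100 × 0.995474 = 130.5 m.
Distance = √(ΔE² + ΔN²) = √(130.5² + (-293.3)²) = 321.0 m.

321 m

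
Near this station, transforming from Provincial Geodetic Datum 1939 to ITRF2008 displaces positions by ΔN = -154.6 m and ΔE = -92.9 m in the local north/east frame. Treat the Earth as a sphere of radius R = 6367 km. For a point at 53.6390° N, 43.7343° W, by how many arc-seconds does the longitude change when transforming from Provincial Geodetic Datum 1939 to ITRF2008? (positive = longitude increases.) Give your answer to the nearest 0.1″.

Δλ = -5.1″

At latitude 53.6390°, cos φ = 0.592871.
One radian of longitude at latitude φ spans R cos φ, so Δλ = ΔE / (R cos φ) = -92.9 / (6367000 × 0.592871) = -2.4611e-05 rad = -5.076″.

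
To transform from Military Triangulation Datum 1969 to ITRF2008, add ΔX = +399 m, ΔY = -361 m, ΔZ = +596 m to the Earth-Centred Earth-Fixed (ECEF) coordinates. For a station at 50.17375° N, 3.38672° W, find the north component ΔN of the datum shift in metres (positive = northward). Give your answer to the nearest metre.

At φ = 50.17375°, λ = -3.38672°: sin φ = 0.767990, cos φ = 0.640462, sin λ = -0.059075, cos λ = 0.998254.
ΔN = −sin φ cos λ·ΔX − sin φ sin λ·ΔY + cos φ·ΔZ = −(0.767990)(0.998254)(399) − (0.767990)(-0.059075)(-361) + (0.640462)(596) = 59.44 m.

ΔN = 59 m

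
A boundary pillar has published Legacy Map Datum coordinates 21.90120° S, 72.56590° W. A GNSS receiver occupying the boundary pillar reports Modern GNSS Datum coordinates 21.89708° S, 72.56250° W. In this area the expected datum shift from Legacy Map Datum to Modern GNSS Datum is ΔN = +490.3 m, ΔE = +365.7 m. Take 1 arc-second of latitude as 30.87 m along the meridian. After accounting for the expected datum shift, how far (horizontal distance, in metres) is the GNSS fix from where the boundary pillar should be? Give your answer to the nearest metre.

Observed coordinate differences: Δφ = +0.00412°, Δλ = +0.00340°.
Converting to metres (1° lat = 111132 m, cos φ = 0.927828): observed ΔN = 457.9 m, observed ΔE = 350.6 m.
Subtracting the expected shift leaves a residual of 457.9 − (490.3) = -32.4 m north and 350.6 − (365.7) = -15.1 m east.
Residual distance = √((-32.4)² + (-15.1)²) = 35.8 m.

36 m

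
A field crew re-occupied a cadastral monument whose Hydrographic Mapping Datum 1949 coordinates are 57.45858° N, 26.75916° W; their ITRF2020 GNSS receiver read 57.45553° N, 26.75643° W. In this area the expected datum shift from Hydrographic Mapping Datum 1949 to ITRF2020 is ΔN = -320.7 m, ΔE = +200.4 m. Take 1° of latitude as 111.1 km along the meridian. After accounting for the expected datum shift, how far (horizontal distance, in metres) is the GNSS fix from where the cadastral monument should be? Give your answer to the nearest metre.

41 m

Observed coordinate differences: Δφ = -0.00305°, Δλ = +0.00273°.
Converting to metres (1° lat = 111100 m, cos φ = 0.537909): observed ΔN = -338.9 m, observed ΔE = 163.1 m.
Subtracting the expected shift leaves a residual of -338.9 − (-320.7) = -18.2 m north and 163.1 − (200.4) = -37.3 m east.
Residual distance = √((-18.2)² + (-37.3)²) = 41.4 m.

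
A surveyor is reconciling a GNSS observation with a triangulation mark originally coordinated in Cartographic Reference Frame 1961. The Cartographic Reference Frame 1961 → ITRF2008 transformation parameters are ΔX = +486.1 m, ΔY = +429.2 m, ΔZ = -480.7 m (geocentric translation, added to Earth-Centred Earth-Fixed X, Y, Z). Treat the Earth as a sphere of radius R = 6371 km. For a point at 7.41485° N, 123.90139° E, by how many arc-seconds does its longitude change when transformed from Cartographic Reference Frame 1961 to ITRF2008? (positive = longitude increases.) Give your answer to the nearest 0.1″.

Δλ = -21.0″

sin φ = 0.129053, cos φ = 0.991638, sin λ = 0.829999, cos λ = -0.557765.
East component: ΔE = −sin λ·ΔX + cos λ·ΔY = −(0.829999)(486.1) + (-0.557765)(429.2) = -642.86 m.
1° of latitude spans πR/180 = 111195 m; at latitude φ, 1° of longitude spans that × cos φ = 110265.1 m, so Δλ = -642.86 / 110265.1 × 3600 = -20.988″.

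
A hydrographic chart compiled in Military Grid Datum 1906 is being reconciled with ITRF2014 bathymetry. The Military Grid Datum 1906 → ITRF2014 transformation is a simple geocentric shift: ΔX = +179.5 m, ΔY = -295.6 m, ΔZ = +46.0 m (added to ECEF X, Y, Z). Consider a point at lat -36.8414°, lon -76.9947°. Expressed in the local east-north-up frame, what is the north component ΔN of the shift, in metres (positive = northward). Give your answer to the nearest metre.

ΔN = 234 m

The local north axis is (−sin φ cos λ, −sin φ sin λ, cos φ), giving ΔN = 24.221 + 172.696 + 36.814 = 233.73 m.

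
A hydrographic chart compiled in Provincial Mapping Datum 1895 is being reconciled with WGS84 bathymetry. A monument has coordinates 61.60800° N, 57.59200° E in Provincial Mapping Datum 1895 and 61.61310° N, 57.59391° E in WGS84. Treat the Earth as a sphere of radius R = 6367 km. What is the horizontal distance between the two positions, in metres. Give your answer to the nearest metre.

576 m

Δφ = 61.61310° − 61.60800° = +0.00510°; Δλ = 57.59391° − 57.59200° = +0.00191°.
1° along a meridian = πR/180 = 111125 m.
ΔN = Δφ × 111125 = 566.7 m; ΔE = Δλ × 111125 × cos(61.60800°) = +0.00191 × 111125 × 0.475501 = 100.9 m.
Distance = √(ΔE² + ΔN²) = √(100.9² + 566.7²) = 575.7 m.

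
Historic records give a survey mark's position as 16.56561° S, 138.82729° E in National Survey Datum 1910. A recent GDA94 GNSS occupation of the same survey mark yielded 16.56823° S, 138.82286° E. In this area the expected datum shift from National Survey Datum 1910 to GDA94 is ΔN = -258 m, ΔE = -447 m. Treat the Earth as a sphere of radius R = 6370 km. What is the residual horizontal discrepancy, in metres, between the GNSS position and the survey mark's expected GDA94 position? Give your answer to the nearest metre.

Observed coordinate differences: Δφ = -0.00262°, Δλ = -0.00443°.
Converting to metres (1° lat = 111177 m, cos φ = 0.958494): observed ΔN = -291.3 m, observed ΔE = -472.1 m.
Subtracting the expected shift leaves a residual of -291.3 − (-258) = -33.3 m north and -472.1 − (-447) = -25.1 m east.
Residual distance = √((-33.3)² + (-25.1)²) = 41.7 m.

42 m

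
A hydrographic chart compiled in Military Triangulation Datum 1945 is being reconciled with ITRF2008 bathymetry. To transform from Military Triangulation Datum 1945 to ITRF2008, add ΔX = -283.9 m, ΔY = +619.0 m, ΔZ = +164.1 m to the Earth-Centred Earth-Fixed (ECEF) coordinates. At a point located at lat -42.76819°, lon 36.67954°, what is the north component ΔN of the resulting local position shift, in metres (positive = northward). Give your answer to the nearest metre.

ΔN = 217 m

The local north axis is (−sin φ cos λ, −sin φ sin λ, cos φ), giving ΔN = -154.606 + 251.075 + 120.467 = 216.94 m.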